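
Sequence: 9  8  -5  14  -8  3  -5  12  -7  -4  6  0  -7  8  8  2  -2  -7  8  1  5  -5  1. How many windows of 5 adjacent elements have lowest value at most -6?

18

9 8 -5 14 -8 → min -8  ≤ -6 ✓
8 -5 14 -8 3 → min -8  ≤ -6 ✓
-5 14 -8 3 -5 → min -8  ≤ -6 ✓
14 -8 3 -5 12 → min -8  ≤ -6 ✓
-8 3 -5 12 -7 → min -8  ≤ -6 ✓
3 -5 12 -7 -4 → min -7  ≤ -6 ✓
-5 12 -7 -4 6 → min -7  ≤ -6 ✓
12 -7 -4 6 0 → min -7  ≤ -6 ✓
-7 -4 6 0 -7 → min -7  ≤ -6 ✓
-4 6 0 -7 8 → min -7  ≤ -6 ✓
6 0 -7 8 8 → min -7  ≤ -6 ✓
0 -7 8 8 2 → min -7  ≤ -6 ✓
-7 8 8 2 -2 → min -7  ≤ -6 ✓
8 8 2 -2 -7 → min -7  ≤ -6 ✓
8 2 -2 -7 8 → min -7  ≤ -6 ✓
2 -2 -7 8 1 → min -7  ≤ -6 ✓
-2 -7 8 1 5 → min -7  ≤ -6 ✓
-7 8 1 5 -5 → min -7  ≤ -6 ✓
8 1 5 -5 1 → min -5
18 windows satisfy the condition.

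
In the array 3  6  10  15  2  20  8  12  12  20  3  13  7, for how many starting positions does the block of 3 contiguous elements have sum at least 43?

(3, 6, 10) → sum 19
(6, 10, 15) → sum 31
(10, 15, 2) → sum 27
(15, 2, 20) → sum 37
(2, 20, 8) → sum 30
(20, 8, 12) → sum 40
(8, 12, 12) → sum 32
(12, 12, 20) → sum 44  ≥ 43 ✓
(12, 20, 3) → sum 35
(20, 3, 13) → sum 36
(3, 13, 7) → sum 23
1 window satisfy the condition.

1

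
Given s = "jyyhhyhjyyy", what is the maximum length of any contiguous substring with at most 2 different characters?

add j: window [j] (1 distinct), len 1
add y: window [j, y] (2 distinct), len 2
add y: window [j, y, y] (2 distinct), len 3
add h: window [y, y, h] (2 distinct), len 3
add h: window [y, y, h, h] (2 distinct), len 4
add y: window [y, y, h, h, y] (2 distinct), len 5
add h: window [y, y, h, h, y, h] (2 distinct), len 6
add j: window [h, j] (2 distinct), len 2
add y: window [j, y] (2 distinct), len 2
add y: window [j, y, y] (2 distinct), len 3
add y: window [j, y, y, y] (2 distinct), len 4
Longest length with ≤2 distinct: 6.

6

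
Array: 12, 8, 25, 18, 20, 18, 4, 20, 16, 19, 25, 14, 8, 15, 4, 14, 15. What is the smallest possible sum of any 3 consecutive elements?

27

Window sums for each of the 15 positions:
(12, 8, 25) → sum 45
(8, 25, 18) → sum 51
(25, 18, 20) → sum 63
(18, 20, 18) → sum 56
(20, 18, 4) → sum 42
(18, 4, 20) → sum 42
(4, 20, 16) → sum 40
(20, 16, 19) → sum 55
(16, 19, 25) → sum 60
(19, 25, 14) → sum 58
(25, 14, 8) → sum 47
(14, 8, 15) → sum 37
(8, 15, 4) → sum 27
(15, 4, 14) → sum 33
(4, 14, 15) → sum 33
Smallest of these is 27.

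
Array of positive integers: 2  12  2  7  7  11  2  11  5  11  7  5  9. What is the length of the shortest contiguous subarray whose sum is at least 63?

9

add 2: running sum 2 < 63
add 12: running sum 14 < 63
add 2: running sum 16 < 63
add 7: running sum 23 < 63
add 7: running sum 30 < 63
add 11: running sum 41 < 63
add 2: running sum 43 < 63
add 11: running sum 54 < 63
add 5: running sum 59 < 63
end 9: [12, 2, 7, 7, 11, 2, 11, 5, 11] sum 68, len 9
end 10: [2, 7, 7, 11, 2, 11, 5, 11, 7] sum 63, len 9
end 11: [7, 7, 11, 2, 11, 5, 11, 7, 5] sum 66, len 9
end 12: [7, 11, 2, 11, 5, 11, 7, 5, 9] sum 68, len 9
Shortest qualifying length: 9.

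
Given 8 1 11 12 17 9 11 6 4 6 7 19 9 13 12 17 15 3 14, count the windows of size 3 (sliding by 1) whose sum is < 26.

5

[8, 1, 11] → sum 20  < 26 ✓
[1, 11, 12] → sum 24  < 26 ✓
[11, 12, 17] → sum 40
[12, 17, 9] → sum 38
[17, 9, 11] → sum 37
[9, 11, 6] → sum 26
[11, 6, 4] → sum 21  < 26 ✓
[6, 4, 6] → sum 16  < 26 ✓
[4, 6, 7] → sum 17  < 26 ✓
[6, 7, 19] → sum 32
[7, 19, 9] → sum 35
[19, 9, 13] → sum 41
[9, 13, 12] → sum 34
[13, 12, 17] → sum 42
[12, 17, 15] → sum 44
[17, 15, 3] → sum 35
[15, 3, 14] → sum 32
5 windows satisfy the condition.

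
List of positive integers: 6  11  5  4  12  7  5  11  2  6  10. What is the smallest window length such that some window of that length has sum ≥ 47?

7

Extend right; whenever the sum reaches 47, record the length and shrink from the left:
add 6: running sum 6 < 47
add 11: running sum 17 < 47
add 5: running sum 22 < 47
add 4: running sum 26 < 47
add 12: running sum 38 < 47
add 7: running sum 45 < 47
end 6: [6, 11, 5, 4, 12, 7, 5] sum 50, len 7
end 7: [11, 5, 4, 12, 7, 5, 11] sum 55, len 7
end 8: [11, 5, 4, 12, 7, 5, 11, 2] sum 57, len 8
end 9: [4, 12, 7, 5, 11, 2, 6] sum 47, len 7
end 10: [12, 7, 5, 11, 2, 6, 10] sum 53, len 7
Shortest qualifying length: 7.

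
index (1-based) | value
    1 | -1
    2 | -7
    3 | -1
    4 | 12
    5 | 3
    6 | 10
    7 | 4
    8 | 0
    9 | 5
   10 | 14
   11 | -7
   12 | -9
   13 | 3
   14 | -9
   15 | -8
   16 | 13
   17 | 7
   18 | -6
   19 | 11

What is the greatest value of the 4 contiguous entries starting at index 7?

Elements at indices 7..10: 4, 0, 5, 14
max(4, 0, 5, 14) = 14

14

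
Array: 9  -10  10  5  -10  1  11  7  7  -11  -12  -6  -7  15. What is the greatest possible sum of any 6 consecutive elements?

24

[9, -10, 10, 5, -10, 1] → sum 5
[-10, 10, 5, -10, 1, 11] → sum 7
[10, 5, -10, 1, 11, 7] → sum 24
[5, -10, 1, 11, 7, 7] → sum 21
[-10, 1, 11, 7, 7, -11] → sum 5
[1, 11, 7, 7, -11, -12] → sum 3
[11, 7, 7, -11, -12, -6] → sum -4
[7, 7, -11, -12, -6, -7] → sum -22
[7, -11, -12, -6, -7, 15] → sum -14
Greatest of these is 24.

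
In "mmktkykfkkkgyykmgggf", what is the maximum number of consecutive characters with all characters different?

4

[m] len 1
[m] len 1
[m, k] len 2
[m, k, t] len 3
[t, k] len 2
[t, k, y] len 3
[y, k] len 2
[y, k, f] len 3
[f, k] len 2
[k] len 1
[k] len 1
[k, g] len 2
[k, g, y] len 3
[y] len 1
[y, k] len 2
[y, k, m] len 3
[y, k, m, g] len 4
[g] len 1
[g] len 1
[g, f] len 2
Longest all-distinct length: 4.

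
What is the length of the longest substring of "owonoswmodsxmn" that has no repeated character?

6

[o] len 1
[o, w] len 2
[w, o] len 2
[w, o, n] len 3
[n, o] len 2
[n, o, s] len 3
[n, o, s, w] len 4
[n, o, s, w, m] len 5
[s, w, m, o] len 4
[s, w, m, o, d] len 5
[w, m, o, d, s] len 5
[w, m, o, d, s, x] len 6
[o, d, s, x, m] len 5
[o, d, s, x, m, n] len 6
Longest all-distinct length: 6.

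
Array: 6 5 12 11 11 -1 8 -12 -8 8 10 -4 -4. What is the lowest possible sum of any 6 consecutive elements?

(6, 5, 12, 11, 11, -1) → sum 44
(5, 12, 11, 11, -1, 8) → sum 46
(12, 11, 11, -1, 8, -12) → sum 29
(11, 11, -1, 8, -12, -8) → sum 9
(11, -1, 8, -12, -8, 8) → sum 6
(-1, 8, -12, -8, 8, 10) → sum 5
(8, -12, -8, 8, 10, -4) → sum 2
(-12, -8, 8, 10, -4, -4) → sum -10
Lowest of these is -10.

-10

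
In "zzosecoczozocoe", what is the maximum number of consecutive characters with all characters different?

5

add z: [z] len 1
add z (repeat z, move left end past it): [z] len 1
add o: [z, o] len 2
add s: [z, o, s] len 3
add e: [z, o, s, e] len 4
add c: [z, o, s, e, c] len 5
add o (repeat o, move left end past it): [s, e, c, o] len 4
add c (repeat c, move left end past it): [o, c] len 2
add z: [o, c, z] len 3
add o (repeat o, move left end past it): [c, z, o] len 3
add z (repeat z, move left end past it): [o, z] len 2
add o (repeat o, move left end past it): [z, o] len 2
add c: [z, o, c] len 3
add o (repeat o, move left end past it): [c, o] len 2
add e: [c, o, e] len 3
Longest all-distinct length: 5.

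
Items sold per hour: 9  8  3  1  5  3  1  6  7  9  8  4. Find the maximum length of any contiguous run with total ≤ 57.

11

add 9: [9] sum 9, len 1
add 8: [9, 8] sum 17, len 2
add 3: [9, 8, 3] sum 20, len 3
add 1: [9, 8, 3, 1] sum 21, len 4
add 5: [9, 8, 3, 1, 5] sum 26, len 5
add 3: [9, 8, 3, 1, 5, 3] sum 29, len 6
add 1: [9, 8, 3, 1, 5, 3, 1] sum 30, len 7
add 6: [9, 8, 3, 1, 5, 3, 1, 6] sum 36, len 8
add 7: [9, 8, 3, 1, 5, 3, 1, 6, 7] sum 43, len 9
add 9: [9, 8, 3, 1, 5, 3, 1, 6, 7, 9] sum 52, len 10
add 8: [8, 3, 1, 5, 3, 1, 6, 7, 9, 8] sum 51, len 10
add 4: [8, 3, 1, 5, 3, 1, 6, 7, 9, 8, 4] sum 55, len 11
Longest length seen: 11.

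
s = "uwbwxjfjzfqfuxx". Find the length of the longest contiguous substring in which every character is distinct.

add u: [u] len 1
add w: [u, w] len 2
add b: [u, w, b] len 3
add w (repeat w, move left end past it): [b, w] len 2
add x: [b, w, x] len 3
add j: [b, w, x, j] len 4
add f: [b, w, x, j, f] len 5
add j (repeat j, move left end past it): [f, j] len 2
add z: [f, j, z] len 3
add f (repeat f, move left end past it): [j, z, f] len 3
add q: [j, z, f, q] len 4
add f (repeat f, move left end past it): [q, f] len 2
add u: [q, f, u] len 3
add x: [q, f, u, x] len 4
add x (repeat x, move left end past it): [x] len 1
Longest all-distinct length: 5.

5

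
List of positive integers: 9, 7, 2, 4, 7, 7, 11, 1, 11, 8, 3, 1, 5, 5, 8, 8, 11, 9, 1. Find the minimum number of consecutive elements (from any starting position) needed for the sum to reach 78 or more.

add 9: running sum 9 < 78
add 7: running sum 16 < 78
add 2: running sum 18 < 78
add 4: running sum 22 < 78
add 7: running sum 29 < 78
add 7: running sum 36 < 78
add 11: running sum 47 < 78
add 1: running sum 48 < 78
add 11: running sum 59 < 78
add 8: running sum 67 < 78
add 3: running sum 70 < 78
add 1: running sum 71 < 78
add 5: running sum 76 < 78
add 5: shortest ending here [9, 7, 2, 4, 7, 7, 11, 1, 11, 8, 3, 1, 5, 5] sum 81, len 14
add 8: shortest ending here [7, 2, 4, 7, 7, 11, 1, 11, 8, 3, 1, 5, 5, 8] sum 80, len 14
add 8: shortest ending here [4, 7, 7, 11, 1, 11, 8, 3, 1, 5, 5, 8, 8] sum 79, len 13
add 11: shortest ending here [7, 11, 1, 11, 8, 3, 1, 5, 5, 8, 8, 11] sum 79, len 12
add 9: shortest ending here [11, 1, 11, 8, 3, 1, 5, 5, 8, 8, 11, 9] sum 81, len 12
add 1: shortest ending here [11, 1, 11, 8, 3, 1, 5, 5, 8, 8, 11, 9, 1] sum 82, len 13
Shortest qualifying length: 12.

12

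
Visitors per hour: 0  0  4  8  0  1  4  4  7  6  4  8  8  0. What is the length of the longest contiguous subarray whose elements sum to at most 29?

add 0: [0] sum 0, len 1
add 0: [0, 0] sum 0, len 2
add 4: [0, 0, 4] sum 4, len 3
add 8: [0, 0, 4, 8] sum 12, len 4
add 0: [0, 0, 4, 8, 0] sum 12, len 5
add 1: [0, 0, 4, 8, 0, 1] sum 13, len 6
add 4: [0, 0, 4, 8, 0, 1, 4] sum 17, len 7
add 4: [0, 0, 4, 8, 0, 1, 4, 4] sum 21, len 8
add 7: [0, 0, 4, 8, 0, 1, 4, 4, 7] sum 28, len 9
add 6: [0, 1, 4, 4, 7, 6] sum 22, len 6
add 4: [0, 1, 4, 4, 7, 6, 4] sum 26, len 7
add 8: [4, 7, 6, 4, 8] sum 29, len 5
add 8: [6, 4, 8, 8] sum 26, len 4
add 0: [6, 4, 8, 8, 0] sum 26, len 5
Longest length seen: 9.

9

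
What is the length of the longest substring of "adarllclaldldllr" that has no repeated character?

[a] len 1
[a, d] len 2
[d, a] len 2
[d, a, r] len 3
[d, a, r, l] len 4
[l] len 1
[l, c] len 2
[c, l] len 2
[c, l, a] len 3
[a, l] len 2
[a, l, d] len 3
[d, l] len 2
[l, d] len 2
[d, l] len 2
[l] len 1
[l, r] len 2
Longest all-distinct length: 4.

4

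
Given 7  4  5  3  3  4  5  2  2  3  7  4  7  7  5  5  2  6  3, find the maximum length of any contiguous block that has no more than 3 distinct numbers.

6

add 7: window [7] (1 distinct), len 1
add 4: window [7, 4] (2 distinct), len 2
add 5: window [7, 4, 5] (3 distinct), len 3
add 3: window [4, 5, 3] (3 distinct), len 3
add 3: window [4, 5, 3, 3] (3 distinct), len 4
add 4: window [4, 5, 3, 3, 4] (3 distinct), len 5
add 5: window [4, 5, 3, 3, 4, 5] (3 distinct), len 6
add 2: window [4, 5, 2] (3 distinct), len 3
add 2: window [4, 5, 2, 2] (3 distinct), len 4
add 3: window [5, 2, 2, 3] (3 distinct), len 4
add 7: window [2, 2, 3, 7] (3 distinct), len 4
add 4: window [3, 7, 4] (3 distinct), len 3
add 7: window [3, 7, 4, 7] (3 distinct), len 4
add 7: window [3, 7, 4, 7, 7] (3 distinct), len 5
add 5: window [7, 4, 7, 7, 5] (3 distinct), len 5
add 5: window [7, 4, 7, 7, 5, 5] (3 distinct), len 6
add 2: window [7, 7, 5, 5, 2] (3 distinct), len 5
add 6: window [5, 5, 2, 6] (3 distinct), len 4
add 3: window [2, 6, 3] (3 distinct), len 3
Longest length with ≤3 distinct: 6.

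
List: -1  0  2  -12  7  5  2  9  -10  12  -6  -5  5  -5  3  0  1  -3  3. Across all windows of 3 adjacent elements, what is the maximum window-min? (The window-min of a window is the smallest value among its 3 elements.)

2

[-1, 0, 2] → min -1
[0, 2, -12] → min -12
[2, -12, 7] → min -12
[-12, 7, 5] → min -12
[7, 5, 2] → min 2
[5, 2, 9] → min 2
[2, 9, -10] → min -10
[9, -10, 12] → min -10
[-10, 12, -6] → min -10
[12, -6, -5] → min -6
[-6, -5, 5] → min -6
[-5, 5, -5] → min -5
[5, -5, 3] → min -5
[-5, 3, 0] → min -5
[3, 0, 1] → min 0
[0, 1, -3] → min -3
[1, -3, 3] → min -3
Maximum of these is 2.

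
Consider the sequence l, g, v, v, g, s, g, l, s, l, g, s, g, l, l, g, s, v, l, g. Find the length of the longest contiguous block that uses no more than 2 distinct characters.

[l] 1 distinct, len 1
[l, g] 2 distinct, len 2
[g, v] 2 distinct, len 2
[g, v, v] 2 distinct, len 3
[g, v, v, g] 2 distinct, len 4
[g, s] 2 distinct, len 2
[g, s, g] 2 distinct, len 3
[g, l] 2 distinct, len 2
[l, s] 2 distinct, len 2
[l, s, l] 2 distinct, len 3
[l, g] 2 distinct, len 2
[g, s] 2 distinct, len 2
[g, s, g] 2 distinct, len 3
[g, l] 2 distinct, len 2
[g, l, l] 2 distinct, len 3
[g, l, l, g] 2 distinct, len 4
[g, s] 2 distinct, len 2
[s, v] 2 distinct, len 2
[v, l] 2 distinct, len 2
[l, g] 2 distinct, len 2
Longest length with ≤2 distinct: 4.

4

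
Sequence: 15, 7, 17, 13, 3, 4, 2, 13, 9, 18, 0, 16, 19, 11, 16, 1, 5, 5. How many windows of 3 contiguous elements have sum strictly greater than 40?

[15, 7, 17] → sum 39
[7, 17, 13] → sum 37
[17, 13, 3] → sum 33
[13, 3, 4] → sum 20
[3, 4, 2] → sum 9
[4, 2, 13] → sum 19
[2, 13, 9] → sum 24
[13, 9, 18] → sum 40
[9, 18, 0] → sum 27
[18, 0, 16] → sum 34
[0, 16, 19] → sum 35
[16, 19, 11] → sum 46  > 40 ✓
[19, 11, 16] → sum 46  > 40 ✓
[11, 16, 1] → sum 28
[16, 1, 5] → sum 22
[1, 5, 5] → sum 11
2 windows satisfy the condition.

2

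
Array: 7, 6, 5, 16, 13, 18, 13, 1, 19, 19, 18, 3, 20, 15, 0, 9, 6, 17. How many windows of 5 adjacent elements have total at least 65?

5

7 6 5 16 13 → sum 47
6 5 16 13 18 → sum 58
5 16 13 18 13 → sum 65  ≥ 65 ✓
16 13 18 13 1 → sum 61
13 18 13 1 19 → sum 64
18 13 1 19 19 → sum 70  ≥ 65 ✓
13 1 19 19 18 → sum 70  ≥ 65 ✓
1 19 19 18 3 → sum 60
19 19 18 3 20 → sum 79  ≥ 65 ✓
19 18 3 20 15 → sum 75  ≥ 65 ✓
18 3 20 15 0 → sum 56
3 20 15 0 9 → sum 47
20 15 0 9 6 → sum 50
15 0 9 6 17 → sum 47
5 windows satisfy the condition.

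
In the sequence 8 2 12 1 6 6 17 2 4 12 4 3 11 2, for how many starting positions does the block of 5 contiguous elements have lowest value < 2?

(8, 2, 12, 1, 6) → min 1  < 2 ✓
(2, 12, 1, 6, 6) → min 1  < 2 ✓
(12, 1, 6, 6, 17) → min 1  < 2 ✓
(1, 6, 6, 17, 2) → min 1  < 2 ✓
(6, 6, 17, 2, 4) → min 2
(6, 17, 2, 4, 12) → min 2
(17, 2, 4, 12, 4) → min 2
(2, 4, 12, 4, 3) → min 2
(4, 12, 4, 3, 11) → min 3
(12, 4, 3, 11, 2) → min 2
4 windows satisfy the condition.

4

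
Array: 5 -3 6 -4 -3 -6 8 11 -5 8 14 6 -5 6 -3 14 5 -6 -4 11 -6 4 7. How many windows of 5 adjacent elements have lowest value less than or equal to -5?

5 -3 6 -4 -3 → min -4
-3 6 -4 -3 -6 → min -6  ≤ -5 ✓
6 -4 -3 -6 8 → min -6  ≤ -5 ✓
-4 -3 -6 8 11 → min -6  ≤ -5 ✓
-3 -6 8 11 -5 → min -6  ≤ -5 ✓
-6 8 11 -5 8 → min -6  ≤ -5 ✓
8 11 -5 8 14 → min -5  ≤ -5 ✓
11 -5 8 14 6 → min -5  ≤ -5 ✓
-5 8 14 6 -5 → min -5  ≤ -5 ✓
8 14 6 -5 6 → min -5  ≤ -5 ✓
14 6 -5 6 -3 → min -5  ≤ -5 ✓
6 -5 6 -3 14 → min -5  ≤ -5 ✓
-5 6 -3 14 5 → min -5  ≤ -5 ✓
6 -3 14 5 -6 → min -6  ≤ -5 ✓
-3 14 5 -6 -4 → min -6  ≤ -5 ✓
14 5 -6 -4 11 → min -6  ≤ -5 ✓
5 -6 -4 11 -6 → min -6  ≤ -5 ✓
-6 -4 11 -6 4 → min -6  ≤ -5 ✓
-4 11 -6 4 7 → min -6  ≤ -5 ✓
18 windows satisfy the condition.

18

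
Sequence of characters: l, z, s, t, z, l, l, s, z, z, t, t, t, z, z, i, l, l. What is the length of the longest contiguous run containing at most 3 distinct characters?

add l: window [l] (1 distinct), len 1
add z: window [l, z] (2 distinct), len 2
add s: window [l, z, s] (3 distinct), len 3
add t: window [z, s, t] (3 distinct), len 3
add z: window [z, s, t, z] (3 distinct), len 4
add l: window [t, z, l] (3 distinct), len 3
add l: window [t, z, l, l] (3 distinct), len 4
add s: window [z, l, l, s] (3 distinct), len 4
add z: window [z, l, l, s, z] (3 distinct), len 5
add z: window [z, l, l, s, z, z] (3 distinct), len 6
add t: window [s, z, z, t] (3 distinct), len 4
add t: window [s, z, z, t, t] (3 distinct), len 5
add t: window [s, z, z, t, t, t] (3 distinct), len 6
add z: window [s, z, z, t, t, t, z] (3 distinct), len 7
add z: window [s, z, z, t, t, t, z, z] (3 distinct), len 8
add i: window [z, z, t, t, t, z, z, i] (3 distinct), len 8
add l: window [z, z, i, l] (3 distinct), len 4
add l: window [z, z, i, l, l] (3 distinct), len 5
Longest length with ≤3 distinct: 8.

8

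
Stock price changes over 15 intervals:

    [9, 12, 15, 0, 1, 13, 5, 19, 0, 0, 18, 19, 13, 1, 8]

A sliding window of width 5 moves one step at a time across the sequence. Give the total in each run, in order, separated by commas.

37, 41, 34, 38, 38, 37, 42, 56, 50, 51, 59

9 12 15 0 1 → sum 37
12 15 0 1 13 → sum 41
15 0 1 13 5 → sum 34
0 1 13 5 19 → sum 38
1 13 5 19 0 → sum 38
13 5 19 0 0 → sum 37
5 19 0 0 18 → sum 42
19 0 0 18 19 → sum 56
0 0 18 19 13 → sum 50
0 18 19 13 1 → sum 51
18 19 13 1 8 → sum 59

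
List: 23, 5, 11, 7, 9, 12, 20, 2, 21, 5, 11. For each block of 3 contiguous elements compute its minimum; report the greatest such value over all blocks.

9

(23, 5, 11) → min 5
(5, 11, 7) → min 5
(11, 7, 9) → min 7
(7, 9, 12) → min 7
(9, 12, 20) → min 9
(12, 20, 2) → min 2
(20, 2, 21) → min 2
(2, 21, 5) → min 2
(21, 5, 11) → min 5
Greatest of these is 9.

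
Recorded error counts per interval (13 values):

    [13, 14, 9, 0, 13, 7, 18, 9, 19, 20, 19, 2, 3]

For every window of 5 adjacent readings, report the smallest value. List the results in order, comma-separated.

0, 0, 0, 0, 7, 7, 9, 2, 2

13 14 9 0 13 → min 0
14 9 0 13 7 → min 0
9 0 13 7 18 → min 0
0 13 7 18 9 → min 0
13 7 18 9 19 → min 7
7 18 9 19 20 → min 7
18 9 19 20 19 → min 9
9 19 20 19 2 → min 2
19 20 19 2 3 → min 2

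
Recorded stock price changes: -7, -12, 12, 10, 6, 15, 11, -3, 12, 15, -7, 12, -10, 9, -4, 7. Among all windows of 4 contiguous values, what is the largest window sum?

43

Window sums for each of the 13 positions:
[-7, -12, 12, 10] → sum 3
[-12, 12, 10, 6] → sum 16
[12, 10, 6, 15] → sum 43
[10, 6, 15, 11] → sum 42
[6, 15, 11, -3] → sum 29
[15, 11, -3, 12] → sum 35
[11, -3, 12, 15] → sum 35
[-3, 12, 15, -7] → sum 17
[12, 15, -7, 12] → sum 32
[15, -7, 12, -10] → sum 10
[-7, 12, -10, 9] → sum 4
[12, -10, 9, -4] → sum 7
[-10, 9, -4, 7] → sum 2
Largest of these is 43.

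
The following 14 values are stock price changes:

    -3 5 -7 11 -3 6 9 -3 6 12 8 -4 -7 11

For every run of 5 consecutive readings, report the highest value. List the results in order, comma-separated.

(-3, 5, -7, 11, -3) → max 11
(5, -7, 11, -3, 6) → max 11
(-7, 11, -3, 6, 9) → max 11
(11, -3, 6, 9, -3) → max 11
(-3, 6, 9, -3, 6) → max 9
(6, 9, -3, 6, 12) → max 12
(9, -3, 6, 12, 8) → max 12
(-3, 6, 12, 8, -4) → max 12
(6, 12, 8, -4, -7) → max 12
(12, 8, -4, -7, 11) → max 12

11, 11, 11, 11, 9, 12, 12, 12, 12, 12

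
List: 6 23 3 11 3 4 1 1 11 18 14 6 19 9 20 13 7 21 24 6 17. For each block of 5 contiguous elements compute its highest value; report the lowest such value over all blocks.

(6, 23, 3, 11, 3) → max 23
(23, 3, 11, 3, 4) → max 23
(3, 11, 3, 4, 1) → max 11
(11, 3, 4, 1, 1) → max 11
(3, 4, 1, 1, 11) → max 11
(4, 1, 1, 11, 18) → max 18
(1, 1, 11, 18, 14) → max 18
(1, 11, 18, 14, 6) → max 18
(11, 18, 14, 6, 19) → max 19
(18, 14, 6, 19, 9) → max 19
(14, 6, 19, 9, 20) → max 20
(6, 19, 9, 20, 13) → max 20
(19, 9, 20, 13, 7) → max 20
(9, 20, 13, 7, 21) → max 21
(20, 13, 7, 21, 24) → max 24
(13, 7, 21, 24, 6) → max 24
(7, 21, 24, 6, 17) → max 24
Lowest of these is 11.

11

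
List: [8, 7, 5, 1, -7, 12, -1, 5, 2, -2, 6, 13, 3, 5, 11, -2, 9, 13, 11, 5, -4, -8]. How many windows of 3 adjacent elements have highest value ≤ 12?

8 7 5 → max 8  ≤ 12 ✓
7 5 1 → max 7  ≤ 12 ✓
5 1 -7 → max 5  ≤ 12 ✓
1 -7 12 → max 12  ≤ 12 ✓
-7 12 -1 → max 12  ≤ 12 ✓
12 -1 5 → max 12  ≤ 12 ✓
-1 5 2 → max 5  ≤ 12 ✓
5 2 -2 → max 5  ≤ 12 ✓
2 -2 6 → max 6  ≤ 12 ✓
-2 6 13 → max 13
6 13 3 → max 13
13 3 5 → max 13
3 5 11 → max 11  ≤ 12 ✓
5 11 -2 → max 11  ≤ 12 ✓
11 -2 9 → max 11  ≤ 12 ✓
-2 9 13 → max 13
9 13 11 → max 13
13 11 5 → max 13
11 5 -4 → max 11  ≤ 12 ✓
5 -4 -8 → max 5  ≤ 12 ✓
14 windows satisfy the condition.

14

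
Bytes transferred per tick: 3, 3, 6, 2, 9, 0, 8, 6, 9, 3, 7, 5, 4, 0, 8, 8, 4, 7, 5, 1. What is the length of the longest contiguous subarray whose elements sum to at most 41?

8

[3] sum 3 len 1
[3, 3] sum 6 len 2
[3, 3, 6] sum 12 len 3
[3, 3, 6, 2] sum 14 len 4
[3, 3, 6, 2, 9] sum 23 len 5
[3, 3, 6, 2, 9, 0] sum 23 len 6
[3, 3, 6, 2, 9, 0, 8] sum 31 len 7
[3, 3, 6, 2, 9, 0, 8, 6] sum 37 len 8
[6, 2, 9, 0, 8, 6, 9] sum 40 len 7
[2, 9, 0, 8, 6, 9, 3] sum 37 len 7
[0, 8, 6, 9, 3, 7] sum 33 len 6
[0, 8, 6, 9, 3, 7, 5] sum 38 len 7
[6, 9, 3, 7, 5, 4] sum 34 len 6
[6, 9, 3, 7, 5, 4, 0] sum 34 len 7
[9, 3, 7, 5, 4, 0, 8] sum 36 len 7
[3, 7, 5, 4, 0, 8, 8] sum 35 len 7
[3, 7, 5, 4, 0, 8, 8, 4] sum 39 len 8
[5, 4, 0, 8, 8, 4, 7] sum 36 len 7
[5, 4, 0, 8, 8, 4, 7, 5] sum 41 len 8
[4, 0, 8, 8, 4, 7, 5, 1] sum 37 len 8
Longest length seen: 8.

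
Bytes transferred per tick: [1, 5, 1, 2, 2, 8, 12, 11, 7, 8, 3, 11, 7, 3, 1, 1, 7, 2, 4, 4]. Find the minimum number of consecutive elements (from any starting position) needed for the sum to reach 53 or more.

Extend right; whenever the sum reaches 53, record the length and shrink from the left:
add 1: running sum 1 < 53
add 5: running sum 6 < 53
add 1: running sum 7 < 53
add 2: running sum 9 < 53
add 2: running sum 11 < 53
add 8: running sum 19 < 53
add 12: running sum 31 < 53
add 11: running sum 42 < 53
add 7: running sum 49 < 53
end 9: [5, 1, 2, 2, 8, 12, 11, 7, 8] sum 56, len 9
end 10: [2, 2, 8, 12, 11, 7, 8, 3] sum 53, len 8
end 11: [8, 12, 11, 7, 8, 3, 11] sum 60, len 7
end 12: [12, 11, 7, 8, 3, 11, 7] sum 59, len 7
end 13: [12, 11, 7, 8, 3, 11, 7, 3] sum 62, len 8
end 14: [12, 11, 7, 8, 3, 11, 7, 3, 1] sum 63, len 9
end 15: [12, 11, 7, 8, 3, 11, 7, 3, 1, 1] sum 64, len 10
end 16: [11, 7, 8, 3, 11, 7, 3, 1, 1, 7] sum 59, len 10
end 17: [11, 7, 8, 3, 11, 7, 3, 1, 1, 7, 2] sum 61, len 11
end 18: [7, 8, 3, 11, 7, 3, 1, 1, 7, 2, 4] sum 54, len 11
end 19: [7, 8, 3, 11, 7, 3, 1, 1, 7, 2, 4, 4] sum 58, len 12
Shortest qualifying length: 7.

7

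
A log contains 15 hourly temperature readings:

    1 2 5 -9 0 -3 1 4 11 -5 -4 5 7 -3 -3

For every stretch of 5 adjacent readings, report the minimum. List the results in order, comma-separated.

-9, -9, -9, -9, -3, -5, -5, -5, -5, -5, -4

(1, 2, 5, -9, 0) → min -9
(2, 5, -9, 0, -3) → min -9
(5, -9, 0, -3, 1) → min -9
(-9, 0, -3, 1, 4) → min -9
(0, -3, 1, 4, 11) → min -3
(-3, 1, 4, 11, -5) → min -5
(1, 4, 11, -5, -4) → min -5
(4, 11, -5, -4, 5) → min -5
(11, -5, -4, 5, 7) → min -5
(-5, -4, 5, 7, -3) → min -5
(-4, 5, 7, -3, -3) → min -4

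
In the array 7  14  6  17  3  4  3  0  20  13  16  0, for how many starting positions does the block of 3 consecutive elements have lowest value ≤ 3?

7

7 14 6 → min 6
14 6 17 → min 6
6 17 3 → min 3  ≤ 3 ✓
17 3 4 → min 3  ≤ 3 ✓
3 4 3 → min 3  ≤ 3 ✓
4 3 0 → min 0  ≤ 3 ✓
3 0 20 → min 0  ≤ 3 ✓
0 20 13 → min 0  ≤ 3 ✓
20 13 16 → min 13
13 16 0 → min 0  ≤ 3 ✓
7 windows satisfy the condition.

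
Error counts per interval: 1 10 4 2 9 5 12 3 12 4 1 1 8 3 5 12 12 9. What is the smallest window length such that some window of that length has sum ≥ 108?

17

add 1: running sum 1 < 108
add 10: running sum 11 < 108
add 4: running sum 15 < 108
add 2: running sum 17 < 108
add 9: running sum 26 < 108
add 5: running sum 31 < 108
add 12: running sum 43 < 108
add 3: running sum 46 < 108
add 12: running sum 58 < 108
add 4: running sum 62 < 108
add 1: running sum 63 < 108
add 1: running sum 64 < 108
add 8: running sum 72 < 108
add 3: running sum 75 < 108
add 5: running sum 80 < 108
add 12: running sum 92 < 108
add 12: running sum 104 < 108
end 17: [10, 4, 2, 9, 5, 12, 3, 12, 4, 1, 1, 8, 3, 5, 12, 12, 9] sum 112, len 17
Shortest qualifying length: 17.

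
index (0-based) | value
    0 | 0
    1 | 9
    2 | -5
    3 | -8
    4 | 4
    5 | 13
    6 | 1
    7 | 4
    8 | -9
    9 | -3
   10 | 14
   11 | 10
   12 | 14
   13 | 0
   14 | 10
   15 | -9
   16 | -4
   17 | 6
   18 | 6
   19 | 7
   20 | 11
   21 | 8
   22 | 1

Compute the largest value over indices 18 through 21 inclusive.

Elements at indices 18..21: 6, 7, 11, 8
max(6, 7, 11, 8) = 11

11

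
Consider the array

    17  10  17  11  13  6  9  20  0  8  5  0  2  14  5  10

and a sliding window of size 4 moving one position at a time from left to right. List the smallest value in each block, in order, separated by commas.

10, 10, 6, 6, 6, 0, 0, 0, 0, 0, 0, 0, 2

[17, 10, 17, 11] → min 10
[10, 17, 11, 13] → min 10
[17, 11, 13, 6] → min 6
[11, 13, 6, 9] → min 6
[13, 6, 9, 20] → min 6
[6, 9, 20, 0] → min 0
[9, 20, 0, 8] → min 0
[20, 0, 8, 5] → min 0
[0, 8, 5, 0] → min 0
[8, 5, 0, 2] → min 0
[5, 0, 2, 14] → min 0
[0, 2, 14, 5] → min 0
[2, 14, 5, 10] → min 2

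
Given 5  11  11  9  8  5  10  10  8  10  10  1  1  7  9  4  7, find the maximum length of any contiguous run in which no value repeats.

5

[5] len 1
[5, 11] len 2
[11] len 1
[11, 9] len 2
[11, 9, 8] len 3
[11, 9, 8, 5] len 4
[11, 9, 8, 5, 10] len 5
[10] len 1
[10, 8] len 2
[8, 10] len 2
[10] len 1
[10, 1] len 2
[1] len 1
[1, 7] len 2
[1, 7, 9] len 3
[1, 7, 9, 4] len 4
[9, 4, 7] len 3
Longest all-distinct length: 5.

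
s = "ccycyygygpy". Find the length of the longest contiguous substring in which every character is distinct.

3

[c] len 1
[c] len 1
[c, y] len 2
[y, c] len 2
[c, y] len 2
[y] len 1
[y, g] len 2
[g, y] len 2
[y, g] len 2
[y, g, p] len 3
[g, p, y] len 3
Longest all-distinct length: 3.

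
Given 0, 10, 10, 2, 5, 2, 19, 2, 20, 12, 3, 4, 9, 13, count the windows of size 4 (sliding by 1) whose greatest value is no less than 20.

0 10 10 2 → max 10
10 10 2 5 → max 10
10 2 5 2 → max 10
2 5 2 19 → max 19
5 2 19 2 → max 19
2 19 2 20 → max 20  ≥ 20 ✓
19 2 20 12 → max 20  ≥ 20 ✓
2 20 12 3 → max 20  ≥ 20 ✓
20 12 3 4 → max 20  ≥ 20 ✓
12 3 4 9 → max 12
3 4 9 13 → max 13
4 windows satisfy the condition.

4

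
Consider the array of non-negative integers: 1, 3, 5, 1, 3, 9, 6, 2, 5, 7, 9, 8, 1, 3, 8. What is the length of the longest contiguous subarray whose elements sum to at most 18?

5

→ 1: sum 1, len 1
→ 3: sum 4, len 2
→ 5: sum 9, len 3
→ 1: sum 10, len 4
→ 3: sum 13, len 5
→ 9 (dropped 1, 3): sum 18, len 4
→ 6 (dropped 5, 1): sum 18, len 3
→ 2 (dropped 3): sum 17, len 3
→ 5 (dropped 9): sum 13, len 3
→ 7 (dropped 6): sum 14, len 3
→ 9 (dropped 2, 5): sum 16, len 2
→ 8 (dropped 7): sum 17, len 2
→ 1: sum 18, len 3
→ 3 (dropped 9): sum 12, len 3
→ 8 (dropped 8): sum 12, len 3
Longest length seen: 5.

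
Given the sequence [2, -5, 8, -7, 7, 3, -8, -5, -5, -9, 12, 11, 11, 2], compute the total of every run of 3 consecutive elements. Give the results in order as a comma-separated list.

5, -4, 8, 3, 2, -10, -18, -19, -2, 14, 34, 24

Sliding a size-3 window across the 14 values:
(2, -5, 8) → sum 5
(-5, 8, -7) → sum -4
(8, -7, 7) → sum 8
(-7, 7, 3) → sum 3
(7, 3, -8) → sum 2
(3, -8, -5) → sum -10
(-8, -5, -5) → sum -18
(-5, -5, -9) → sum -19
(-5, -9, 12) → sum -2
(-9, 12, 11) → sum 14
(12, 11, 11) → sum 34
(11, 11, 2) → sum 24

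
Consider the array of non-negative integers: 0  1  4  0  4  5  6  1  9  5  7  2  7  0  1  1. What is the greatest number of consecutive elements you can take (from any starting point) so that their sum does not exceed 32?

→ 0: sum 0, len 1
→ 1: sum 1, len 2
→ 4: sum 5, len 3
→ 0: sum 5, len 4
→ 4: sum 9, len 5
→ 5: sum 14, len 6
→ 6: sum 20, len 7
→ 1: sum 21, len 8
→ 9: sum 30, len 9
→ 5 (dropped 0, 1, 4): sum 30, len 7
→ 7 (dropped 0, 4, 5): sum 28, len 5
→ 2: sum 30, len 6
→ 7 (dropped 6): sum 31, len 6
→ 0: sum 31, len 7
→ 1: sum 32, len 8
→ 1 (dropped 1): sum 32, len 8
Longest length seen: 9.

9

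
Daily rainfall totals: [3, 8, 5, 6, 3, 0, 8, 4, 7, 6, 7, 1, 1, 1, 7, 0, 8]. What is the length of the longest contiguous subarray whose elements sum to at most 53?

[3] sum 3 len 1
[3, 8] sum 11 len 2
[3, 8, 5] sum 16 len 3
[3, 8, 5, 6] sum 22 len 4
[3, 8, 5, 6, 3] sum 25 len 5
[3, 8, 5, 6, 3, 0] sum 25 len 6
[3, 8, 5, 6, 3, 0, 8] sum 33 len 7
[3, 8, 5, 6, 3, 0, 8, 4] sum 37 len 8
[3, 8, 5, 6, 3, 0, 8, 4, 7] sum 44 len 9
[3, 8, 5, 6, 3, 0, 8, 4, 7, 6] sum 50 len 10
[5, 6, 3, 0, 8, 4, 7, 6, 7] sum 46 len 9
[5, 6, 3, 0, 8, 4, 7, 6, 7, 1] sum 47 len 10
[5, 6, 3, 0, 8, 4, 7, 6, 7, 1, 1] sum 48 len 11
[5, 6, 3, 0, 8, 4, 7, 6, 7, 1, 1, 1] sum 49 len 12
[6, 3, 0, 8, 4, 7, 6, 7, 1, 1, 1, 7] sum 51 len 12
[6, 3, 0, 8, 4, 7, 6, 7, 1, 1, 1, 7, 0] sum 51 len 13
[3, 0, 8, 4, 7, 6, 7, 1, 1, 1, 7, 0, 8] sum 53 len 13
Longest length seen: 13.

13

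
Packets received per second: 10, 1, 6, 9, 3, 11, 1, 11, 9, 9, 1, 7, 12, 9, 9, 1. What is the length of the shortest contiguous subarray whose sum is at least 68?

Extend right; whenever the sum reaches 68, record the length and shrink from the left:
add 10: running sum 10 < 68
add 1: running sum 11 < 68
add 6: running sum 17 < 68
add 9: running sum 26 < 68
add 3: running sum 29 < 68
add 11: running sum 40 < 68
add 1: running sum 41 < 68
add 11: running sum 52 < 68
add 9: running sum 61 < 68
add 9: shortest ending here [10, 1, 6, 9, 3, 11, 1, 11, 9, 9] sum 70, len 10
add 1: shortest ending here [10, 1, 6, 9, 3, 11, 1, 11, 9, 9, 1] sum 71, len 11
add 7: shortest ending here [1, 6, 9, 3, 11, 1, 11, 9, 9, 1, 7] sum 68, len 11
add 12: shortest ending here [9, 3, 11, 1, 11, 9, 9, 1, 7, 12] sum 73, len 10
add 9: shortest ending here [11, 1, 11, 9, 9, 1, 7, 12, 9] sum 70, len 9
add 9: shortest ending here [1, 11, 9, 9, 1, 7, 12, 9, 9] sum 68, len 9
add 1: shortest ending here [11, 9, 9, 1, 7, 12, 9, 9, 1] sum 68, len 9
Shortest qualifying length: 9.

9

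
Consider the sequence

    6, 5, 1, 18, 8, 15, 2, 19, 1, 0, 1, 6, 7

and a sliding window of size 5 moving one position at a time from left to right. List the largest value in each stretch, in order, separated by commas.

18, 18, 18, 19, 19, 19, 19, 19, 7

(6, 5, 1, 18, 8) → max 18
(5, 1, 18, 8, 15) → max 18
(1, 18, 8, 15, 2) → max 18
(18, 8, 15, 2, 19) → max 19
(8, 15, 2, 19, 1) → max 19
(15, 2, 19, 1, 0) → max 19
(2, 19, 1, 0, 1) → max 19
(19, 1, 0, 1, 6) → max 19
(1, 0, 1, 6, 7) → max 7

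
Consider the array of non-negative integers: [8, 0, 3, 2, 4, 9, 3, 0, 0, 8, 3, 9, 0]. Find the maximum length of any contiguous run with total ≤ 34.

Extend to the right; shrink from the left whenever the sum exceeds 34:
[8] sum 8 len 1
[8, 0] sum 8 len 2
[8, 0, 3] sum 11 len 3
[8, 0, 3, 2] sum 13 len 4
[8, 0, 3, 2, 4] sum 17 len 5
[8, 0, 3, 2, 4, 9] sum 26 len 6
[8, 0, 3, 2, 4, 9, 3] sum 29 len 7
[8, 0, 3, 2, 4, 9, 3, 0] sum 29 len 8
[8, 0, 3, 2, 4, 9, 3, 0, 0] sum 29 len 9
[0, 3, 2, 4, 9, 3, 0, 0, 8] sum 29 len 9
[0, 3, 2, 4, 9, 3, 0, 0, 8, 3] sum 32 len 10
[9, 3, 0, 0, 8, 3, 9] sum 32 len 7
[9, 3, 0, 0, 8, 3, 9, 0] sum 32 len 8
Longest length seen: 10.

10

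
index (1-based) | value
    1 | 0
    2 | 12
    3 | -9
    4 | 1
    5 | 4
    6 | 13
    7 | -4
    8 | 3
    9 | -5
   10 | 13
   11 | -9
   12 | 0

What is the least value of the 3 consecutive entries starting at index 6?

Elements at indices 6..8: 13, -4, 3
min(13, -4, 3) = -4

-4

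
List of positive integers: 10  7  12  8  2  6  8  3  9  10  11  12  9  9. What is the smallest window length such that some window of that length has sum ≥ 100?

Extend right; whenever the sum reaches 100, record the length and shrink from the left:
add 10: running sum 10 < 100
add 7: running sum 17 < 100
add 12: running sum 29 < 100
add 8: running sum 37 < 100
add 2: running sum 39 < 100
add 6: running sum 45 < 100
add 8: running sum 53 < 100
add 3: running sum 56 < 100
add 9: running sum 65 < 100
add 10: running sum 75 < 100
add 11: running sum 86 < 100
add 12: running sum 98 < 100
add 9: shortest ending here [10, 7, 12, 8, 2, 6, 8, 3, 9, 10, 11, 12, 9] sum 107, len 13
add 9: shortest ending here [7, 12, 8, 2, 6, 8, 3, 9, 10, 11, 12, 9, 9] sum 106, len 13
Shortest qualifying length: 13.

13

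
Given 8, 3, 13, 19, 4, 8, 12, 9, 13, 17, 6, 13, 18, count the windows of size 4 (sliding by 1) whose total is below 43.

3

(8, 3, 13, 19) → sum 43
(3, 13, 19, 4) → sum 39  < 43 ✓
(13, 19, 4, 8) → sum 44
(19, 4, 8, 12) → sum 43
(4, 8, 12, 9) → sum 33  < 43 ✓
(8, 12, 9, 13) → sum 42  < 43 ✓
(12, 9, 13, 17) → sum 51
(9, 13, 17, 6) → sum 45
(13, 17, 6, 13) → sum 49
(17, 6, 13, 18) → sum 54
3 windows satisfy the condition.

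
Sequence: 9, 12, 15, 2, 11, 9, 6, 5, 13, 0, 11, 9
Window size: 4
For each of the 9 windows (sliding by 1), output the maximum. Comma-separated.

15, 15, 15, 11, 11, 13, 13, 13, 13

(9, 12, 15, 2) → max 15
(12, 15, 2, 11) → max 15
(15, 2, 11, 9) → max 15
(2, 11, 9, 6) → max 11
(11, 9, 6, 5) → max 11
(9, 6, 5, 13) → max 13
(6, 5, 13, 0) → max 13
(5, 13, 0, 11) → max 13
(13, 0, 11, 9) → max 13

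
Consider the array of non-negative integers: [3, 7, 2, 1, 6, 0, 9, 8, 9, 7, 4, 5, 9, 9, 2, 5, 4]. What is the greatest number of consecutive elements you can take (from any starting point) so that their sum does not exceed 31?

Extend to the right; shrink from the left whenever the sum exceeds 31:
add 3: [3] sum 3, len 1
add 7: [3, 7] sum 10, len 2
add 2: [3, 7, 2] sum 12, len 3
add 1: [3, 7, 2, 1] sum 13, len 4
add 6: [3, 7, 2, 1, 6] sum 19, len 5
add 0: [3, 7, 2, 1, 6, 0] sum 19, len 6
add 9: [3, 7, 2, 1, 6, 0, 9] sum 28, len 7
add 8: [2, 1, 6, 0, 9, 8] sum 26, len 6
add 9: [0, 9, 8, 9] sum 26, len 4
add 7: [8, 9, 7] sum 24, len 3
add 4: [8, 9, 7, 4] sum 28, len 4
add 5: [9, 7, 4, 5] sum 25, len 4
add 9: [7, 4, 5, 9] sum 25, len 4
add 9: [4, 5, 9, 9] sum 27, len 4
add 2: [4, 5, 9, 9, 2] sum 29, len 5
add 5: [5, 9, 9, 2, 5] sum 30, len 5
add 4: [9, 9, 2, 5, 4] sum 29, len 5
Longest length seen: 7.

7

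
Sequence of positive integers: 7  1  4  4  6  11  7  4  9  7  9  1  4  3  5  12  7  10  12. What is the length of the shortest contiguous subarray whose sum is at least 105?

Extend right; whenever the sum reaches 105, record the length and shrink from the left:
add 7: running sum 7 < 105
add 1: running sum 8 < 105
add 4: running sum 12 < 105
add 4: running sum 16 < 105
add 6: running sum 22 < 105
add 11: running sum 33 < 105
add 7: running sum 40 < 105
add 4: running sum 44 < 105
add 9: running sum 53 < 105
add 7: running sum 60 < 105
add 9: running sum 69 < 105
add 1: running sum 70 < 105
add 4: running sum 74 < 105
add 3: running sum 77 < 105
add 5: running sum 82 < 105
add 12: running sum 94 < 105
add 7: running sum 101 < 105
add 10: shortest ending here [7, 1, 4, 4, 6, 11, 7, 4, 9, 7, 9, 1, 4, 3, 5, 12, 7, 10] sum 111, len 18
add 12: shortest ending here [6, 11, 7, 4, 9, 7, 9, 1, 4, 3, 5, 12, 7, 10, 12] sum 107, len 15
Shortest qualifying length: 15.

15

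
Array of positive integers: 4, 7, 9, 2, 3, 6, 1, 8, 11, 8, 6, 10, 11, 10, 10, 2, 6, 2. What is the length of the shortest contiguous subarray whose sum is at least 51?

add 4: running sum 4 < 51
add 7: running sum 11 < 51
add 9: running sum 20 < 51
add 2: running sum 22 < 51
add 3: running sum 25 < 51
add 6: running sum 31 < 51
add 1: running sum 32 < 51
add 8: running sum 40 < 51
add 11: shortest ending here [4, 7, 9, 2, 3, 6, 1, 8, 11] sum 51, len 9
add 8: shortest ending here [7, 9, 2, 3, 6, 1, 8, 11, 8] sum 55, len 9
add 6: shortest ending here [9, 2, 3, 6, 1, 8, 11, 8, 6] sum 54, len 9
add 10: shortest ending here [3, 6, 1, 8, 11, 8, 6, 10] sum 53, len 8
add 11: shortest ending here [8, 11, 8, 6, 10, 11] sum 54, len 6
add 10: shortest ending here [11, 8, 6, 10, 11, 10] sum 56, len 6
add 10: shortest ending here [8, 6, 10, 11, 10, 10] sum 55, len 6
add 2: shortest ending here [8, 6, 10, 11, 10, 10, 2] sum 57, len 7
add 6: shortest ending here [6, 10, 11, 10, 10, 2, 6] sum 55, len 7
add 2: shortest ending here [10, 11, 10, 10, 2, 6, 2] sum 51, len 7
Shortest qualifying length: 6.

6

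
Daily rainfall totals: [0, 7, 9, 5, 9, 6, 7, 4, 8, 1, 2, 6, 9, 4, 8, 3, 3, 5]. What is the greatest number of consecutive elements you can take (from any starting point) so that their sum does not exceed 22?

5

add 0: [0] sum 0, len 1
add 7: [0, 7] sum 7, len 2
add 9: [0, 7, 9] sum 16, len 3
add 5: [0, 7, 9, 5] sum 21, len 4
add 9: [5, 9] sum 14, len 2
add 6: [5, 9, 6] sum 20, len 3
add 7: [9, 6, 7] sum 22, len 3
add 4: [6, 7, 4] sum 17, len 3
add 8: [7, 4, 8] sum 19, len 3
add 1: [7, 4, 8, 1] sum 20, len 4
add 2: [7, 4, 8, 1, 2] sum 22, len 5
add 6: [4, 8, 1, 2, 6] sum 21, len 5
add 9: [1, 2, 6, 9] sum 18, len 4
add 4: [1, 2, 6, 9, 4] sum 22, len 5
add 8: [9, 4, 8] sum 21, len 3
add 3: [4, 8, 3] sum 15, len 3
add 3: [4, 8, 3, 3] sum 18, len 4
add 5: [8, 3, 3, 5] sum 19, len 4
Longest length seen: 5.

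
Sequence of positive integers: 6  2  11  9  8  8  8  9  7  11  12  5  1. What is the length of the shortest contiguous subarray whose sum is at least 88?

add 6: running sum 6 < 88
add 2: running sum 8 < 88
add 11: running sum 19 < 88
add 9: running sum 28 < 88
add 8: running sum 36 < 88
add 8: running sum 44 < 88
add 8: running sum 52 < 88
add 9: running sum 61 < 88
add 7: running sum 68 < 88
add 11: running sum 79 < 88
end 10: [6, 2, 11, 9, 8, 8, 8, 9, 7, 11, 12] sum 91, len 11
end 11: [11, 9, 8, 8, 8, 9, 7, 11, 12, 5] sum 88, len 10
end 12: [11, 9, 8, 8, 8, 9, 7, 11, 12, 5, 1] sum 89, len 11
Shortest qualifying length: 10.

10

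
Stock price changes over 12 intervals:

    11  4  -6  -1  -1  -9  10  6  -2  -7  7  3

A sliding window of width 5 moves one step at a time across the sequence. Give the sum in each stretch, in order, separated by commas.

(11, 4, -6, -1, -1) → sum 7
(4, -6, -1, -1, -9) → sum -13
(-6, -1, -1, -9, 10) → sum -7
(-1, -1, -9, 10, 6) → sum 5
(-1, -9, 10, 6, -2) → sum 4
(-9, 10, 6, -2, -7) → sum -2
(10, 6, -2, -7, 7) → sum 14
(6, -2, -7, 7, 3) → sum 7

7, -13, -7, 5, 4, -2, 14, 7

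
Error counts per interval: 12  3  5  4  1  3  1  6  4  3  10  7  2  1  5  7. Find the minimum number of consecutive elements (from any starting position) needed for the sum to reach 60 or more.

13

Extend right; whenever the sum reaches 60, record the length and shrink from the left:
add 12: running sum 12 < 60
add 3: running sum 15 < 60
add 5: running sum 20 < 60
add 4: running sum 24 < 60
add 1: running sum 25 < 60
add 3: running sum 28 < 60
add 1: running sum 29 < 60
add 6: running sum 35 < 60
add 4: running sum 39 < 60
add 3: running sum 42 < 60
add 10: running sum 52 < 60
add 7: running sum 59 < 60
add 2: shortest ending here [12, 3, 5, 4, 1, 3, 1, 6, 4, 3, 10, 7, 2] sum 61, len 13
add 1: shortest ending here [12, 3, 5, 4, 1, 3, 1, 6, 4, 3, 10, 7, 2, 1] sum 62, len 14
add 5: shortest ending here [12, 3, 5, 4, 1, 3, 1, 6, 4, 3, 10, 7, 2, 1, 5] sum 67, len 15
add 7: shortest ending here [3, 5, 4, 1, 3, 1, 6, 4, 3, 10, 7, 2, 1, 5, 7] sum 62, len 15
Shortest qualifying length: 13.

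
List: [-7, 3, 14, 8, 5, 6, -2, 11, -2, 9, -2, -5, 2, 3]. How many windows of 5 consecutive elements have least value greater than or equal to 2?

1

(-7, 3, 14, 8, 5) → min -7
(3, 14, 8, 5, 6) → min 3  ≥ 2 ✓
(14, 8, 5, 6, -2) → min -2
(8, 5, 6, -2, 11) → min -2
(5, 6, -2, 11, -2) → min -2
(6, -2, 11, -2, 9) → min -2
(-2, 11, -2, 9, -2) → min -2
(11, -2, 9, -2, -5) → min -5
(-2, 9, -2, -5, 2) → min -5
(9, -2, -5, 2, 3) → min -5
1 window satisfy the condition.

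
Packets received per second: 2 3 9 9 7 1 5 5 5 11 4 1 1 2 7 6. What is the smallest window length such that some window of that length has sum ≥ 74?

15

add 2: running sum 2 < 74
add 3: running sum 5 < 74
add 9: running sum 14 < 74
add 9: running sum 23 < 74
add 7: running sum 30 < 74
add 1: running sum 31 < 74
add 5: running sum 36 < 74
add 5: running sum 41 < 74
add 5: running sum 46 < 74
add 11: running sum 57 < 74
add 4: running sum 61 < 74
add 1: running sum 62 < 74
add 1: running sum 63 < 74
add 2: running sum 65 < 74
add 7: running sum 72 < 74
add 6: shortest ending here [3, 9, 9, 7, 1, 5, 5, 5, 11, 4, 1, 1, 2, 7, 6] sum 76, len 15
Shortest qualifying length: 15.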